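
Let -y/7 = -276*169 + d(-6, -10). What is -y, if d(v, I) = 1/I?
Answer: -3265087/10 ≈ -3.2651e+5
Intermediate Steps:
y = 3265087/10 (y = -7*(-276*169 + 1/(-10)) = -7*(-46644 - ⅒) = -7*(-466441/10) = 3265087/10 ≈ 3.2651e+5)
-y = -1*3265087/10 = -3265087/10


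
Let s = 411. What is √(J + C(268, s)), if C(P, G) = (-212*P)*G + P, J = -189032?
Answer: 2*I*√5885035 ≈ 4851.8*I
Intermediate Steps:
C(P, G) = P - 212*G*P (C(P, G) = -212*G*P + P = P - 212*G*P)
√(J + C(268, s)) = √(-189032 + 268*(1 - 212*411)) = √(-189032 + 268*(1 - 87132)) = √(-189032 + 268*(-87131)) = √(-189032 - 23351108) = √(-23540140) = 2*I*√5885035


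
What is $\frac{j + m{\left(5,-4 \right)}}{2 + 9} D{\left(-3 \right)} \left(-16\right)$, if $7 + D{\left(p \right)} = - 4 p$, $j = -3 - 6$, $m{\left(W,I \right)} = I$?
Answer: $\frac{1040}{11} \approx 94.545$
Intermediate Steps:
$j = -9$ ($j = -3 - 6 = -9$)
$D{\left(p \right)} = -7 - 4 p$
$\frac{j + m{\left(5,-4 \right)}}{2 + 9} D{\left(-3 \right)} \left(-16\right) = \frac{-9 - 4}{2 + 9} \left(-7 - -12\right) \left(-16\right) = - \frac{13}{11} \left(-7 + 12\right) \left(-16\right) = \left(-13\right) \frac{1}{11} \cdot 5 \left(-16\right) = \left(- \frac{13}{11}\right) 5 \left(-16\right) = \left(- \frac{65}{11}\right) \left(-16\right) = \frac{1040}{11}$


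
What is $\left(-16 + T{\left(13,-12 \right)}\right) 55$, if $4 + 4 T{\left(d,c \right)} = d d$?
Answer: $\frac{5555}{4} \approx 1388.8$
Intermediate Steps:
$T{\left(d,c \right)} = -1 + \frac{d^{2}}{4}$ ($T{\left(d,c \right)} = -1 + \frac{d d}{4} = -1 + \frac{d^{2}}{4}$)
$\left(-16 + T{\left(13,-12 \right)}\right) 55 = \left(-16 - \left(1 - \frac{13^{2}}{4}\right)\right) 55 = \left(-16 + \left(-1 + \frac{1}{4} \cdot 169\right)\right) 55 = \left(-16 + \left(-1 + \frac{169}{4}\right)\right) 55 = \left(-16 + \frac{165}{4}\right) 55 = \frac{101}{4} \cdot 55 = \frac{5555}{4}$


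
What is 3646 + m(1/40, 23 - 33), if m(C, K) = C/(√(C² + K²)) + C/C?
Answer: 3647 + √160001/160001 ≈ 3647.0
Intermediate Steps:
m(C, K) = 1 + C/√(C² + K²) (m(C, K) = C/√(C² + K²) + 1 = 1 + C/√(C² + K²))
3646 + m(1/40, 23 - 33) = 3646 + (1 + 1/(40*√((1/40)² + (23 - 33)²))) = 3646 + (1 + 1/(40*√((1/40)² + (-10)²))) = 3646 + (1 + 1/(40*√(1/1600 + 100))) = 3646 + (1 + 1/(40*√(160001/1600))) = 3646 + (1 + (40*√160001/160001)/40) = 3646 + (1 + √160001/160001) = 3647 + √160001/160001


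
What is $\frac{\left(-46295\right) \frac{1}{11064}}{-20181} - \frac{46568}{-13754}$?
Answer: $\frac{5199230056571}{1535514330168} \approx 3.386$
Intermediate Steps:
$\frac{\left(-46295\right) \frac{1}{11064}}{-20181} - \frac{46568}{-13754} = \left(-46295\right) \frac{1}{11064} \left(- \frac{1}{20181}\right) - - \frac{23284}{6877} = \left(- \frac{46295}{11064}\right) \left(- \frac{1}{20181}\right) + \frac{23284}{6877} = \frac{46295}{223282584} + \frac{23284}{6877} = \frac{5199230056571}{1535514330168}$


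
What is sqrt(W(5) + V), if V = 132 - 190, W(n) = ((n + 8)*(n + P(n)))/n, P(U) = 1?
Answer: 2*I*sqrt(265)/5 ≈ 6.5115*I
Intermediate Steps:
W(n) = (1 + n)*(8 + n)/n (W(n) = ((n + 8)*(n + 1))/n = ((8 + n)*(1 + n))/n = ((1 + n)*(8 + n))/n = (1 + n)*(8 + n)/n)
V = -58
sqrt(W(5) + V) = sqrt((9 + 5 + 8/5) - 58) = sqrt(78/5 - 58) = sqrt(-212/5) = 2*I*sqrt(265)/5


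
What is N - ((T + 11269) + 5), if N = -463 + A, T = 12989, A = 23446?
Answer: -1280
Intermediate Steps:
N = 22983 (N = -463 + 23446 = 22983)
N - ((T + 11269) + 5) = 22983 - ((12989 + 11269) + 5) = 22983 - (24258 + 5) = 22983 - 1*24263 = 22983 - 24263 = -1280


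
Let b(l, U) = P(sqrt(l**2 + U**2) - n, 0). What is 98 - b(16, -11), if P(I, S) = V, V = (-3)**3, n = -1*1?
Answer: 125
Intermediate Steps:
n = -1
V = -27
P(I, S) = -27
b(l, U) = -27
98 - b(16, -11) = 98 - 1*(-27) = 98 + 27 = 125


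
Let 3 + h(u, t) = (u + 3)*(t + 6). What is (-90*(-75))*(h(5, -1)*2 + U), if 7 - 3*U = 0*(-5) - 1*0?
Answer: 515250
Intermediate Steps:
h(u, t) = -3 + (3 + u)*(6 + t) (h(u, t) = -3 + (u + 3)*(t + 6) = -3 + (3 + u)*(6 + t))
U = 7/3 (U = 7/3 - (0*(-5) - 1*0)/3 = 7/3 - (0 + 0)/3 = 7/3 - 1/3*0 = 7/3 + 0 = 7/3 ≈ 2.3333)
(-90*(-75))*(h(5, -1)*2 + U) = (-90*(-75))*((15 + 3*(-1) + 6*5 - 1*5)*2 + 7/3) = 6750*((15 - 3 + 30 - 5)*2 + 7/3) = 6750*(37*2 + 7/3) = 6750*(74 + 7/3) = 6750*(229/3) = 515250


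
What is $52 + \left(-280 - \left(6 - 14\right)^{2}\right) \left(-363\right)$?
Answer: $124924$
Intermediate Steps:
$52 + \left(-280 - \left(6 - 14\right)^{2}\right) \left(-363\right) = 52 + \left(-280 - \left(-8\right)^{2}\right) \left(-363\right) = 52 + \left(-280 - 64\right) \left(-363\right) = 52 - -124872 = 52 + 124872 = 124924$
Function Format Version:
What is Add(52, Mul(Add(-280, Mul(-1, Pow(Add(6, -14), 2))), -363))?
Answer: 124924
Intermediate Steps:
Add(52, Mul(Add(-280, Mul(-1, Pow(Add(6, -14), 2))), -363)) = Add(52, Mul(Add(-280, Mul(-1, Pow(-8, 2))), -363)) = Add(52, Mul(Add(-280, Mul(-1, 64)), -363)) = Add(52, Mul(Add(-280, -64), -363)) = Add(52, Mul(-344, -363)) = Add(52, 124872) = 124924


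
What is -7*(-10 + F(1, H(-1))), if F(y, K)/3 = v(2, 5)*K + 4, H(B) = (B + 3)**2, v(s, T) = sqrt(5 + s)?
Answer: -14 - 84*sqrt(7) ≈ -236.24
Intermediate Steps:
H(B) = (3 + B)**2
F(y, K) = 12 + 3*K*sqrt(7) (F(y, K) = 3*(sqrt(5 + 2)*K + 4) = 3*(sqrt(7)*K + 4) = 3*(K*sqrt(7) + 4) = 3*(4 + K*sqrt(7)) = 12 + 3*K*sqrt(7))
-7*(-10 + F(1, H(-1))) = -7*(-10 + (12 + 3*(3 - 1)**2*sqrt(7))) = -7*(-10 + (12 + 3*2**2*sqrt(7))) = -7*(-10 + (12 + 3*4*sqrt(7))) = -7*(-10 + (12 + 12*sqrt(7))) = -7*(2 + 12*sqrt(7)) = -14 - 84*sqrt(7)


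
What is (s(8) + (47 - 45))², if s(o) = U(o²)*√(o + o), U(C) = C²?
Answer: 268500996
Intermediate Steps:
s(o) = √2*o^(9/2) (s(o) = (o²)²*√(o + o) = o⁴*√(2*o) = o⁴*(√2*√o) = √2*o^(9/2))
(s(8) + (47 - 45))² = (√2*8^(9/2) + (47 - 45))² = (√2*(8192*√2) + 2)² = (16384 + 2)² = 16386² = 268500996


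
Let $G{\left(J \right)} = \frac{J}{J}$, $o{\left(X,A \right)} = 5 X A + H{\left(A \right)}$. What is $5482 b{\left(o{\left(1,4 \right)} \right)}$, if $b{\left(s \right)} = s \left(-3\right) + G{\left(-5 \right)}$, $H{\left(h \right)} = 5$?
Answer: $-405668$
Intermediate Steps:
$o{\left(X,A \right)} = 5 + 5 A X$ ($o{\left(X,A \right)} = 5 X A + 5 = 5 A X + 5 = 5 + 5 A X$)
$G{\left(J \right)} = 1$
$b{\left(s \right)} = 1 - 3 s$ ($b{\left(s \right)} = s \left(-3\right) + 1 = - 3 s + 1 = 1 - 3 s$)
$5482 b{\left(o{\left(1,4 \right)} \right)} = 5482 \left(1 - 3 \left(5 + 5 \cdot 4 \cdot 1\right)\right) = 5482 \left(1 - 3 \left(5 + 20\right)\right) = 5482 \left(1 - 75\right) = 5482 \left(-74\right) = -405668$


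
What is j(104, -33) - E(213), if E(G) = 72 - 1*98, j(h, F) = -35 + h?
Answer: 95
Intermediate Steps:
E(G) = -26 (E(G) = 72 - 98 = -26)
j(104, -33) - E(213) = (-35 + 104) - 1*(-26) = 69 + 26 = 95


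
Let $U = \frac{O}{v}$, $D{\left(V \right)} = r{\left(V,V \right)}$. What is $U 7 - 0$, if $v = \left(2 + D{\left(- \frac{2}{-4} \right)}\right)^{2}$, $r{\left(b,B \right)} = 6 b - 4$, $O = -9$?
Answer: $-63$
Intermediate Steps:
$r{\left(b,B \right)} = -4 + 6 b$
$D{\left(V \right)} = -4 + 6 V$
$v = 1$ ($v = \left(2 - \left(4 - 6 \left(- \frac{2}{-4}\right)\right)\right)^{2} = \left(2 - \left(4 - 6 \left(\left(-2\right) \left(- \frac{1}{4}\right)\right)\right)\right)^{2} = \left(2 + \left(-4 + 6 \cdot \frac{1}{2}\right)\right)^{2} = \left(2 + \left(-4 + 3\right)\right)^{2} = \left(2 - 1\right)^{2} = 1^{2} = 1$)
$U = -9$ ($U = - \frac{9}{1} = \left(-9\right) 1 = -9$)
$U 7 - 0 = \left(-9\right) 7 - 0 = -63 + \left(-2 + 2\right) = -63 + 0 = -63$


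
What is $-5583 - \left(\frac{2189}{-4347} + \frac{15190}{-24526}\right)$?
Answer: $- \frac{297554578991}{53307261} \approx -5581.9$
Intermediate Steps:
$-5583 - \left(\frac{2189}{-4347} + \frac{15190}{-24526}\right) = -5583 - \left(2189 \left(- \frac{1}{4347}\right) + 15190 \left(- \frac{1}{24526}\right)\right) = -5583 - \left(- \frac{2189}{4347} - \frac{7595}{12263}\right) = -5583 - - \frac{59859172}{53307261} = -5583 + \frac{59859172}{53307261} = - \frac{297554578991}{53307261}$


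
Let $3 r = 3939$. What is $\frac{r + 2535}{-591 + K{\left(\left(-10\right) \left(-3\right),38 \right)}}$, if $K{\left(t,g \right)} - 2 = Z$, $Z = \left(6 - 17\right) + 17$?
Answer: $- \frac{3848}{583} \approx -6.6003$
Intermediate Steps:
$r = 1313$ ($r = \frac{1}{3} \cdot 3939 = 1313$)
$Z = 6$ ($Z = -11 + 17 = 6$)
$K{\left(t,g \right)} = 8$ ($K{\left(t,g \right)} = 2 + 6 = 8$)
$\frac{r + 2535}{-591 + K{\left(\left(-10\right) \left(-3\right),38 \right)}} = \frac{1313 + 2535}{-591 + 8} = \frac{3848}{-583} = 3848 \left(- \frac{1}{583}\right) = - \frac{3848}{583}$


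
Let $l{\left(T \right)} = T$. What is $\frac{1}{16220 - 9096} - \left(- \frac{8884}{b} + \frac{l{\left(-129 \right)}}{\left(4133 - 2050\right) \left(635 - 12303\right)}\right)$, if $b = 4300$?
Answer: $\frac{48072483914997}{23266340435650} \approx 2.0662$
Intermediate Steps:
$\frac{1}{16220 - 9096} - \left(- \frac{8884}{b} + \frac{l{\left(-129 \right)}}{\left(4133 - 2050\right) \left(635 - 12303\right)}\right) = \frac{1}{16220 - 9096} - \left(- \frac{8884}{4300} - \frac{129}{\left(4133 - 2050\right) \left(635 - 12303\right)}\right) = \frac{1}{7124} - \left(\left(-8884\right) \frac{1}{4300} - \frac{129}{2083 \left(-11668\right)}\right) = \frac{1}{7124} - \left(- \frac{2221}{1075} - \frac{129}{-24304444}\right) = \frac{1}{7124} - \left(- \frac{2221}{1075} - - \frac{129}{24304444}\right) = \frac{1}{7124} - \left(- \frac{2221}{1075} + \frac{129}{24304444}\right) = \frac{1}{7124} - - \frac{53980031449}{26127277300} = \frac{1}{7124} + \frac{53980031449}{26127277300} = \frac{48072483914997}{23266340435650}$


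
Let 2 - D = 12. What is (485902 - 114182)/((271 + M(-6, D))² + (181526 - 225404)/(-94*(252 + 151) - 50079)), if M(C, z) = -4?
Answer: 32696862920/6270695607 ≈ 5.2142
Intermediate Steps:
D = -10 (D = 2 - 1*12 = 2 - 12 = -10)
(485902 - 114182)/((271 + M(-6, D))² + (181526 - 225404)/(-94*(252 + 151) - 50079)) = (485902 - 114182)/((271 - 4)² + (181526 - 225404)/(-94*(252 + 151) - 50079)) = 371720/(267² - 43878/(-94*403 - 50079)) = 371720/(71289 - 43878/(-37882 - 50079)) = 371720/(71289 - 43878/(-87961)) = 371720/(71289 - 43878*(-1/87961)) = 371720/(71289 + 43878/87961) = 371720/(6270695607/87961) = 371720*(87961/6270695607) = 32696862920/6270695607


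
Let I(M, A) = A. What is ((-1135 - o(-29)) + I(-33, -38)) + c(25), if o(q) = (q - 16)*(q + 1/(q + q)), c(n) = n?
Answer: -142319/58 ≈ -2453.8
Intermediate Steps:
o(q) = (-16 + q)*(q + 1/(2*q))
((-1135 - o(-29)) + I(-33, -38)) + c(25) = ((-1135 - (1/2 + (-29)**2 - 16*(-29) - 8/(-29))) - 38) + 25 = ((-1135 - (1/2 + 841 + 464 - 8*(-1/29))) - 38) + 25 = ((-1135 - (1/2 + 841 + 464 + 8/29)) - 38) + 25 = ((-1135 - 1*75735/58) - 38) + 25 = ((-1135 - 75735/58) - 38) + 25 = (-141565/58 - 38) + 25 = -143769/58 + 25 = -142319/58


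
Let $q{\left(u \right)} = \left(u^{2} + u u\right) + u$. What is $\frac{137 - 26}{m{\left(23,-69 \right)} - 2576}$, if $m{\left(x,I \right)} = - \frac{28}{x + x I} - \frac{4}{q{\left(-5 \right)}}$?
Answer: $- \frac{1953045}{45325969} \approx -0.043089$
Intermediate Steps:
$q{\left(u \right)} = u + 2 u^{2}$ ($q{\left(u \right)} = \left(u^{2} + u^{2}\right) + u = 2 u^{2} + u = u + 2 u^{2}$)
$m{\left(x,I \right)} = - \frac{4}{45} - \frac{28}{x + I x}$ ($m{\left(x,I \right)} = - \frac{28}{x + x I} - \frac{4}{\left(-5\right) \left(1 + 2 \left(-5\right)\right)} = - \frac{28}{x + I x} - \frac{4}{\left(-5\right) \left(1 - 10\right)} = - \frac{28}{x + I x} - \frac{4}{\left(-5\right) \left(-9\right)} = - \frac{28}{x + I x} - \frac{4}{45} = - \frac{4}{45} - \frac{28}{x + I x}$)
$\frac{137 - 26}{m{\left(23,-69 \right)} - 2576} = \frac{137 - 26}{\frac{4 \left(-315 - 23 - \left(-69\right) 23\right)}{45 \cdot 23 \left(1 - 69\right)} - 2576} = \frac{111}{\frac{4}{45} \cdot \frac{1}{23} \frac{1}{-68} \left(-315 - 23 + 1587\right) - 2576} = \frac{111}{\frac{4}{45} \cdot \frac{1}{23} \left(- \frac{1}{68}\right) 1249 - 2576} = \frac{111}{- \frac{1249}{17595} - 2576} = \frac{111}{- \frac{45325969}{17595}} = 111 \left(- \frac{17595}{45325969}\right) = - \frac{1953045}{45325969}$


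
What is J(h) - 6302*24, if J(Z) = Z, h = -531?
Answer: -151779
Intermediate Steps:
J(h) - 6302*24 = -531 - 6302*24 = -531 - 1*151248 = -531 - 151248 = -151779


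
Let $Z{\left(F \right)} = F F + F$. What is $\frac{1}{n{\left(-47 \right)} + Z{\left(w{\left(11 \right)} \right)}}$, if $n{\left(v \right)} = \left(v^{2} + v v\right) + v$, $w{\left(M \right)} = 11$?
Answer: $\frac{1}{4503} \approx 0.00022207$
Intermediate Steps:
$n{\left(v \right)} = v + 2 v^{2}$ ($n{\left(v \right)} = \left(v^{2} + v^{2}\right) + v = 2 v^{2} + v = v + 2 v^{2}$)
$Z{\left(F \right)} = F + F^{2}$ ($Z{\left(F \right)} = F^{2} + F = F + F^{2}$)
$\frac{1}{n{\left(-47 \right)} + Z{\left(w{\left(11 \right)} \right)}} = \frac{1}{- 47 \left(1 + 2 \left(-47\right)\right) + 11 \left(1 + 11\right)} = \frac{1}{- 47 \left(1 - 94\right) + 11 \cdot 12} = \frac{1}{\left(-47\right) \left(-93\right) + 132} = \frac{1}{4371 + 132} = \frac{1}{4503}$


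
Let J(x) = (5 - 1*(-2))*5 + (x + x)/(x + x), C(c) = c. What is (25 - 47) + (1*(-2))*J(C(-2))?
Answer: -94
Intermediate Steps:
J(x) = 36 (J(x) = (5 + 2)*5 + (2*x)/((2*x)) = 7*5 + (2*x)*(1/(2*x)) = 35 + 1 = 36)
(25 - 47) + (1*(-2))*J(C(-2)) = (25 - 47) + (1*(-2))*36 = -22 - 2*36 = -22 - 72 = -94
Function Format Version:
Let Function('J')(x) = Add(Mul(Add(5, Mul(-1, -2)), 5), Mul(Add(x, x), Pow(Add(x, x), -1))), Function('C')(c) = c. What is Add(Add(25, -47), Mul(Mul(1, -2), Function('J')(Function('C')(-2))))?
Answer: -94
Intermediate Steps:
Function('J')(x) = 36 (Function('J')(x) = Add(Mul(Add(5, 2), 5), Mul(Mul(2, x), Pow(Mul(2, x), -1))) = Add(Mul(7, 5), Mul(Mul(2, x), Mul(Rational(1, 2), Pow(x, -1)))) = Add(35, 1) = 36)
Add(Add(25, -47), Mul(Mul(1, -2), Function('J')(Function('C')(-2)))) = Add(Add(25, -47), Mul(Mul(1, -2), 36)) = Add(-22, Mul(-2, 36)) = Add(-22, -72) = -94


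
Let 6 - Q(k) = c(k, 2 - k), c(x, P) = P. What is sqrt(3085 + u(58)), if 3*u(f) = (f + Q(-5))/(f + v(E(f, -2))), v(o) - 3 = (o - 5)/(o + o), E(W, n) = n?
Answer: sqrt(194377161)/251 ≈ 55.546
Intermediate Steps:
v(o) = 3 + (-5 + o)/(2*o) (v(o) = 3 + (o - 5)/(o + o) = 3 + (-5 + o)/((2*o)) = 3 + (-5 + o)*(1/(2*o)) = 3 + (-5 + o)/(2*o))
Q(k) = 4 + k (Q(k) = 6 - (2 - k) = 6 + (-2 + k) = 4 + k)
u(f) = (-1 + f)/(3*(19/4 + f)) (u(f) = ((f + (4 - 5))/(f + (1/2)*(-5 + 7*(-2))/(-2)))/3 = ((f - 1)/(f + (1/2)*(-1/2)*(-5 - 14)))/3 = ((-1 + f)/(f + (1/2)*(-1/2)*(-19)))/3 = ((-1 + f)/(f + 19/4))/3 = ((-1 + f)/(19/4 + f))/3 = (-1 + f)/(3*(19/4 + f)))
sqrt(3085 + u(58)) = sqrt(3085 + 4*(-1 + 58)/(3*(19 + 4*58))) = sqrt(3085 + (4/3)*57/(19 + 232)) = sqrt(3085 + (4/3)*57/251) = sqrt(3085 + (4/3)*(1/251)*57) = sqrt(3085 + 76/251) = sqrt(774411/251) = sqrt(194377161)/251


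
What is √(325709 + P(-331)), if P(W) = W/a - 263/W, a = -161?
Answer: 3*√102777675254877/53291 ≈ 570.71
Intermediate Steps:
P(W) = -263/W - W/161 (P(W) = W/(-161) - 263/W = W*(-1/161) - 263/W = -W/161 - 263/W = -263/W - W/161)
√(325709 + P(-331)) = √(325709 + (-263/(-331) - 1/161*(-331))) = √(325709 + (-263*(-1/331) + 331/161)) = √(325709 + (263/331 + 331/161)) = √(325709 + 151904/53291) = √(17357510223/53291) = 3*√102777675254877/53291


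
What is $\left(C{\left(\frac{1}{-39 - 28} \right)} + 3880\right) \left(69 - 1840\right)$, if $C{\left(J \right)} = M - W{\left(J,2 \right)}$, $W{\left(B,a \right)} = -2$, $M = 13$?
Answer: $-6898045$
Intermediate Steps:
$C{\left(J \right)} = 15$ ($C{\left(J \right)} = 13 - -2 = 13 + 2 = 15$)
$\left(C{\left(\frac{1}{-39 - 28} \right)} + 3880\right) \left(69 - 1840\right) = \left(15 + 3880\right) \left(69 - 1840\right) = 3895 \left(-1771\right) = -6898045$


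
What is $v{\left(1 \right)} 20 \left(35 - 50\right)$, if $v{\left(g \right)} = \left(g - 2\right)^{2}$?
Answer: $-300$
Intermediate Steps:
$v{\left(g \right)} = \left(-2 + g\right)^{2}$
$v{\left(1 \right)} 20 \left(35 - 50\right) = \left(-2 + 1\right)^{2} \cdot 20 \left(35 - 50\right) = \left(-1\right)^{2} \cdot 20 \left(35 - 50\right) = 1 \cdot 20 \left(-15\right) = 20 \left(-15\right) = -300$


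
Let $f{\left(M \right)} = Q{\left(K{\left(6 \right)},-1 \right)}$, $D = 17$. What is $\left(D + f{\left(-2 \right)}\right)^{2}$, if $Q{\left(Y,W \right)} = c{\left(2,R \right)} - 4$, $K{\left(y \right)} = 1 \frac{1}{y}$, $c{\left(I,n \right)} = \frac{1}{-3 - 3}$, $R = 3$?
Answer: $\frac{5929}{36} \approx 164.69$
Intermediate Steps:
$c{\left(I,n \right)} = - \frac{1}{6}$ ($c{\left(I,n \right)} = \frac{1}{-6} = - \frac{1}{6}$)
$K{\left(y \right)} = \frac{1}{y}$
$Q{\left(Y,W \right)} = - \frac{25}{6}$ ($Q{\left(Y,W \right)} = - \frac{1}{6} - 4 = - \frac{25}{6}$)
$f{\left(M \right)} = - \frac{25}{6}$
$\left(D + f{\left(-2 \right)}\right)^{2} = \left(17 - \frac{25}{6}\right)^{2} = \left(\frac{77}{6}\right)^{2} = \frac{5929}{36}$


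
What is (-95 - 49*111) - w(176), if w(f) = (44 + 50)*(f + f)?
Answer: -38622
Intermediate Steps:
w(f) = 188*f (w(f) = 94*(2*f) = 188*f)
(-95 - 49*111) - w(176) = (-95 - 49*111) - 188*176 = (-95 - 5439) - 1*33088 = -5534 - 33088 = -38622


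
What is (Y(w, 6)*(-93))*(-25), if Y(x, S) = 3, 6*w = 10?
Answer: 6975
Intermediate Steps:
w = 5/3 (w = (⅙)*10 = 5/3 ≈ 1.6667)
(Y(w, 6)*(-93))*(-25) = (3*(-93))*(-25) = -279*(-25) = 6975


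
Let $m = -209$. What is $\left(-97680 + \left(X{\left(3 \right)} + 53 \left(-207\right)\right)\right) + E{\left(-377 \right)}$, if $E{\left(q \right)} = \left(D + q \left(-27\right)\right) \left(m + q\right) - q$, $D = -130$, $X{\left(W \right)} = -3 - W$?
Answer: $-5996994$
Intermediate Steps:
$E{\left(q \right)} = - q + \left(-209 + q\right) \left(-130 - 27 q\right)$ ($E{\left(q \right)} = \left(-130 + q \left(-27\right)\right) \left(-209 + q\right) - q = \left(-130 - 27 q\right) \left(-209 + q\right) - q = \left(-209 + q\right) \left(-130 - 27 q\right) - q = - q + \left(-209 + q\right) \left(-130 - 27 q\right)$)
$\left(-97680 + \left(X{\left(3 \right)} + 53 \left(-207\right)\right)\right) + E{\left(-377 \right)} = \left(-97680 + \left(\left(-3 - 3\right) + 53 \left(-207\right)\right)\right) + \left(27170 - 27 \left(-377\right)^{2} + 5512 \left(-377\right)\right) = \left(-97680 - 10977\right) - 5888337 = -108657 - 5888337 = -5996994$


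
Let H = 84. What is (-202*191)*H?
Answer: -3240888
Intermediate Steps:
(-202*191)*H = -202*191*84 = -38582*84 = -3240888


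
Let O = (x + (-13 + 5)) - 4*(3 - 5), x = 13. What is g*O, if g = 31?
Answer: 403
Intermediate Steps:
O = 13 (O = (13 + (-13 + 5)) - 4*(3 - 5) = (13 - 8) - 4*(-2) = 5 + 8 = 13)
g*O = 31*13 = 403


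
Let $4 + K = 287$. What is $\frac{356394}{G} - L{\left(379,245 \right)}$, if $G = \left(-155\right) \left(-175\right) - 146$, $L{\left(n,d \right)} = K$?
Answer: $- \frac{2426221}{8993} \approx -269.79$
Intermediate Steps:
$K = 283$ ($K = -4 + 287 = 283$)
$L{\left(n,d \right)} = 283$
$G = 26979$ ($G = 27125 - 146 = 26979$)
$\frac{356394}{G} - L{\left(379,245 \right)} = \frac{356394}{26979} - 283 = 356394 \cdot \frac{1}{26979} - 283 = \frac{118798}{8993} - 283 = - \frac{2426221}{8993}$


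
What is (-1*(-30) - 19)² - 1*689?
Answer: -568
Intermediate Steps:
(-1*(-30) - 19)² - 1*689 = (30 - 19)² - 689 = 11² - 689 = 121 - 689 = -568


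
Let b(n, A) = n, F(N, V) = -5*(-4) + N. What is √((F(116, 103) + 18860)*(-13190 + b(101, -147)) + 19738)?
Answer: I*√248618906 ≈ 15768.0*I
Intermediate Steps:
F(N, V) = 20 + N
√((F(116, 103) + 18860)*(-13190 + b(101, -147)) + 19738) = √(((20 + 116) + 18860)*(-13190 + 101) + 19738) = √((136 + 18860)*(-13089) + 19738) = √(18996*(-13089) + 19738) = √(-248638644 + 19738) = √(-248618906) = I*√248618906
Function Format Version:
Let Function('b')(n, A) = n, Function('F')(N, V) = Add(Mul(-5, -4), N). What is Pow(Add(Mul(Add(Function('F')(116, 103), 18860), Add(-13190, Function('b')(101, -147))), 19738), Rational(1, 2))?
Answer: Mul(I, Pow(248618906, Rational(1, 2))) ≈ Mul(15768., I)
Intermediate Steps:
Function('F')(N, V) = Add(20, N)
Pow(Add(Mul(Add(Function('F')(116, 103), 18860), Add(-13190, Function('b')(101, -147))), 19738), Rational(1, 2)) = Pow(Add(Mul(Add(Add(20, 116), 18860), Add(-13190, 101)), 19738), Rational(1, 2)) = Pow(Add(Mul(Add(136, 18860), -13089), 19738), Rational(1, 2)) = Pow(Add(Mul(18996, -13089), 19738), Rational(1, 2)) = Pow(Add(-248638644, 19738), Rational(1, 2)) = Pow(-248618906, Rational(1, 2)) = Mul(I, Pow(248618906, Rational(1, 2)))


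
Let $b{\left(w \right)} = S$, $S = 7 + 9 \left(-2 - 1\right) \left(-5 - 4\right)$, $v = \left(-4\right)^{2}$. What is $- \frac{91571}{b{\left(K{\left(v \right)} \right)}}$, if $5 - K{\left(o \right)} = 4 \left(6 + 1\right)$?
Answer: $- \frac{91571}{250} \approx -366.28$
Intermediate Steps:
$v = 16$
$K{\left(o \right)} = -23$ ($K{\left(o \right)} = 5 - 4 \left(6 + 1\right) = 5 - 4 \cdot 7 = 5 - 28 = -23$)
$S = 250$ ($S = 7 + 9 \left(\left(-3\right) \left(-9\right)\right) = 7 + 9 \cdot 27 = 7 + 243 = 250$)
$b{\left(w \right)} = 250$
$- \frac{91571}{b{\left(K{\left(v \right)} \right)}} = - \frac{91571}{250}$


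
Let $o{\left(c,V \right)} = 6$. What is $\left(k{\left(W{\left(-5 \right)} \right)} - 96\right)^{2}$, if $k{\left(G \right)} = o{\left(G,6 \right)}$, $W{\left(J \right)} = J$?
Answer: $8100$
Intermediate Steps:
$k{\left(G \right)} = 6$
$\left(k{\left(W{\left(-5 \right)} \right)} - 96\right)^{2} = \left(6 - 96\right)^{2} = \left(-90\right)^{2} = 8100$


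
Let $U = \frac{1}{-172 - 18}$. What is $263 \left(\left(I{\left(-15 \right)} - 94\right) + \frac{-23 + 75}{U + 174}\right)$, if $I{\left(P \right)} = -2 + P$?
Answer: $- \frac{74037919}{2543} \approx -29114.0$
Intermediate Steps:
$U = - \frac{1}{190}$ ($U = \frac{1}{-190} = - \frac{1}{190} \approx -0.0052632$)
$263 \left(\left(I{\left(-15 \right)} - 94\right) + \frac{-23 + 75}{U + 174}\right) = 263 \left(\left(\left(-2 - 15\right) - 94\right) + \frac{-23 + 75}{- \frac{1}{190} + 174}\right) = 263 \left(\left(-17 - 94\right) + \frac{52}{\frac{33059}{190}}\right) = 263 \left(-111 + 52 \cdot \frac{190}{33059}\right) = 263 \left(-111 + \frac{760}{2543}\right) = 263 \left(- \frac{281513}{2543}\right) = - \frac{74037919}{2543}$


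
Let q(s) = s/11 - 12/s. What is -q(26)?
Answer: -272/143 ≈ -1.9021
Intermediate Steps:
q(s) = -12/s + s/11 (q(s) = s*(1/11) - 12/s = s/11 - 12/s = -12/s + s/11)
-q(26) = -(-12/26 + (1/11)*26) = -(-12*1/26 + 26/11) = -(-6/13 + 26/11) = -1*272/143 = -272/143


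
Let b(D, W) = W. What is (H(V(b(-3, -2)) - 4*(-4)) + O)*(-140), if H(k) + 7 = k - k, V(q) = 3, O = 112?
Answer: -14700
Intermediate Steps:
H(k) = -7 (H(k) = -7 + (k - k) = -7 + 0 = -7)
(H(V(b(-3, -2)) - 4*(-4)) + O)*(-140) = (-7 + 112)*(-140) = 105*(-140) = -14700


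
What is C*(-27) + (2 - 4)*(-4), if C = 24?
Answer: -640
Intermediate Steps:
C*(-27) + (2 - 4)*(-4) = 24*(-27) + (2 - 4)*(-4) = -648 - 2*(-4) = -648 + 8 = -640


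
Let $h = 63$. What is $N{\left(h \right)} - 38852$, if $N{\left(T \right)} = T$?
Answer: $-38789$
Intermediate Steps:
$N{\left(h \right)} - 38852 = 63 - 38852 = -38789$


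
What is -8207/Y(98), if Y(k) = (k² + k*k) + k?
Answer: -8207/19306 ≈ -0.42510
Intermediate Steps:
Y(k) = k + 2*k² (Y(k) = (k² + k²) + k = 2*k² + k = k + 2*k²)
-8207/Y(98) = -8207*1/(98*(1 + 2*98)) = -8207*1/(98*(1 + 196)) = -8207/(98*197) = -8207/19306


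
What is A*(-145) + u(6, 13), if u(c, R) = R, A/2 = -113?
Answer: 32783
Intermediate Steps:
A = -226 (A = 2*(-113) = -226)
A*(-145) + u(6, 13) = -226*(-145) + 13 = 32770 + 13 = 32783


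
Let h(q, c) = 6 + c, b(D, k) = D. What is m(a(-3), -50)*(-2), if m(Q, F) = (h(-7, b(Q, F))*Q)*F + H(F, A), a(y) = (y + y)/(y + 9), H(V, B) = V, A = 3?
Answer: -400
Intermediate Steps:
a(y) = 2*y/(9 + y) (a(y) = (2*y)/(9 + y) = 2*y/(9 + y))
m(Q, F) = F + F*Q*(6 + Q) (m(Q, F) = ((6 + Q)*Q)*F + F = (Q*(6 + Q))*F + F = F*Q*(6 + Q) + F = F + F*Q*(6 + Q))
m(a(-3), -50)*(-2) = -50*(1 + (2*(-3)/(9 - 3))*(6 + 2*(-3)/(9 - 3)))*(-2) = -50*(1 + (2*(-3)/6)*(6 + 2*(-3)/6))*(-2) = -50*(1 + (2*(-3)*(⅙))*(6 + 2*(-3)*(⅙)))*(-2) = -50*(1 - (6 - 1))*(-2) = -50*(1 - 1*5)*(-2) = -50*(1 - 5)*(-2) = -50*(-4)*(-2) = 200*(-2) = -400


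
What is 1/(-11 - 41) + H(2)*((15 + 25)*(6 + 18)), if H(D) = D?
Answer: 99839/52 ≈ 1920.0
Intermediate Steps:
1/(-11 - 41) + H(2)*((15 + 25)*(6 + 18)) = 1/(-11 - 41) + 2*((15 + 25)*(6 + 18)) = 1/(-52) + 2*(40*24) = -1/52 + 2*960 = -1/52 + 1920 = 99839/52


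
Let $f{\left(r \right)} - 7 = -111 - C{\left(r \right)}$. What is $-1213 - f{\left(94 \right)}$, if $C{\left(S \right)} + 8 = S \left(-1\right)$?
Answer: $-1211$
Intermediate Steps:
$C{\left(S \right)} = -8 - S$ ($C{\left(S \right)} = -8 + S \left(-1\right) = -8 - S$)
$f{\left(r \right)} = -96 + r$ ($f{\left(r \right)} = 7 - \left(103 - r\right) = 7 + \left(-111 + \left(8 + r\right)\right) = 7 + \left(-103 + r\right) = -96 + r$)
$-1213 - f{\left(94 \right)} = -1213 - \left(-96 + 94\right) = -1213 - -2 = -1213 + 2 = -1211$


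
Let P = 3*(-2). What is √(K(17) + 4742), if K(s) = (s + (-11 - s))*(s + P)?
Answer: √4621 ≈ 67.978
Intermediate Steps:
P = -6
K(s) = 66 - 11*s (K(s) = (s + (-11 - s))*(s - 6) = -11*(-6 + s) = 66 - 11*s)
√(K(17) + 4742) = √((66 - 11*17) + 4742) = √((66 - 187) + 4742) = √(-121 + 4742) = √4621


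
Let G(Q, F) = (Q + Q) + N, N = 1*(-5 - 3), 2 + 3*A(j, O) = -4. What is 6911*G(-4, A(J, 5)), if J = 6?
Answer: -110576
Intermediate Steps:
A(j, O) = -2 (A(j, O) = -⅔ + (⅓)*(-4) = -⅔ - 4/3 = -2)
N = -8 (N = 1*(-8) = -8)
G(Q, F) = -8 + 2*Q (G(Q, F) = (Q + Q) - 8 = 2*Q - 8 = -8 + 2*Q)
6911*G(-4, A(J, 5)) = 6911*(-8 + 2*(-4)) = 6911*(-8 - 8) = 6911*(-16) = -110576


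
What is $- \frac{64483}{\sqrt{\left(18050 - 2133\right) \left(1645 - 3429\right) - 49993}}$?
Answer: $\frac{64483 i \sqrt{580529}}{4063703} \approx 12.09 i$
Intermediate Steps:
$- \frac{64483}{\sqrt{\left(18050 - 2133\right) \left(1645 - 3429\right) - 49993}} = - \frac{64483}{\sqrt{15917 \left(-1784\right) - 49993}} = - \frac{64483}{\sqrt{-28395928 - 49993}} = - \frac{64483}{\sqrt{-28445921}} = - \frac{64483}{7 i \sqrt{580529}} = - 64483 \left(- \frac{i \sqrt{580529}}{4063703}\right) = \frac{64483 i \sqrt{580529}}{4063703}$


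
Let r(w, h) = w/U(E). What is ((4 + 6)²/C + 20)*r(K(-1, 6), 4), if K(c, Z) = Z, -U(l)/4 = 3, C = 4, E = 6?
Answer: -45/2 ≈ -22.500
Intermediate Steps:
U(l) = -12 (U(l) = -4*3 = -12)
r(w, h) = -w/12 (r(w, h) = w/(-12) = w*(-1/12) = -w/12)
((4 + 6)²/C + 20)*r(K(-1, 6), 4) = ((4 + 6)²/4 + 20)*(-1/12*6) = (10²*(¼) + 20)*(-½) = (100*(¼) + 20)*(-½) = (25 + 20)*(-½) = 45*(-½) = -45/2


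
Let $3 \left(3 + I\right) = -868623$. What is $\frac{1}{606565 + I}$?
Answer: $\frac{1}{317021} \approx 3.1544 \cdot 10^{-6}$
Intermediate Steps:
$I = -289544$ ($I = -3 + \frac{1}{3} \left(-868623\right) = -3 - 289541 = -289544$)
$\frac{1}{606565 + I} = \frac{1}{606565 - 289544} = \frac{1}{317021}$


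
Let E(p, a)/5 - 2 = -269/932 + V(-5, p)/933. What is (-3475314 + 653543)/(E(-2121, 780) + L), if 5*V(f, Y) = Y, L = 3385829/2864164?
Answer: -146411761686338893/387368379042 ≈ -3.7797e+5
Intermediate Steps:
L = 3385829/2864164 (L = 3385829*(1/2864164) = 3385829/2864164 ≈ 1.1821)
V(f, Y) = Y/5
E(p, a) = 7975/932 + p/933 (E(p, a) = 10 + 5*(-269/932 + (p/5)/933) = 10 + 5*(-269*1/932 + (p/5)*(1/933)) = 10 + 5*(-269/932 + p/4665) = 10 + (-1345/932 + p/933) = 7975/932 + p/933)
(-3475314 + 653543)/(E(-2121, 780) + L) = (-3475314 + 653543)/((7975/932 + (1/933)*(-2121)) + 3385829/2864164) = -2821771/((7975/932 - 707/311) + 3385829/2864164) = -2821771/(1821301/289852 + 3385829/2864164) = -2821771/387368379042/51886478983 = -2821771*51886478983/387368379042 = -146411761686338893/387368379042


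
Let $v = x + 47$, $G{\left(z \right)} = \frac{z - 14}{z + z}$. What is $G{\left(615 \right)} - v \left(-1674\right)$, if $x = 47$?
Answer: $\frac{193548481}{1230} \approx 1.5736 \cdot 10^{5}$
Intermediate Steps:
$G{\left(z \right)} = \frac{-14 + z}{2 z}$
$v = 94$ ($v = 47 + 47 = 94$)
$G{\left(615 \right)} - v \left(-1674\right) = \frac{-14 + 615}{2 \cdot 615} - 94 \left(-1674\right) = \frac{1}{2} \cdot \frac{1}{615} \cdot 601 - -157356 = \frac{601}{1230} + 157356 = \frac{193548481}{1230}$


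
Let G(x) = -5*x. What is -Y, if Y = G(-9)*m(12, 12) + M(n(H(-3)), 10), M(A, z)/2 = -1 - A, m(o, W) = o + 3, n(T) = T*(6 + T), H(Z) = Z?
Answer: -691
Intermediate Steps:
m(o, W) = 3 + o
M(A, z) = -2 - 2*A (M(A, z) = 2*(-1 - A) = -2 - 2*A)
Y = 691 (Y = (-5*(-9))*(3 + 12) + (-2 - (-6)*(6 - 3)) = 45*15 + (-2 - (-6)*3) = 675 + (-2 - 2*(-9)) = 675 + (-2 + 18) = 675 + 16 = 691)
-Y = -1*691 = -691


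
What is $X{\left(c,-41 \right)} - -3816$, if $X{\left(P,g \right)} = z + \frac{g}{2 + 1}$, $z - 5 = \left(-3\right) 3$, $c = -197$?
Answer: $\frac{11395}{3} \approx 3798.3$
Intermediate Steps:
$z = -4$ ($z = 5 - 9 = -4$)
$X{\left(P,g \right)} = -4 + \frac{g}{3}$ ($X{\left(P,g \right)} = -4 + \frac{g}{2 + 1} = -4 + \frac{g}{3}$)
$X{\left(c,-41 \right)} - -3816 = \left(-4 + \frac{1}{3} \left(-41\right)\right) - -3816 = \left(-4 - \frac{41}{3}\right) + 3816 = - \frac{53}{3} + 3816 = \frac{11395}{3}$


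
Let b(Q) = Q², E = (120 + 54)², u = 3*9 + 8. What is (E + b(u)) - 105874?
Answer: -74373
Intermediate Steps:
u = 35 (u = 27 + 8 = 35)
E = 30276 (E = 174² = 30276)
(E + b(u)) - 105874 = (30276 + 35²) - 105874 = (30276 + 1225) - 105874 = 31501 - 105874 = -74373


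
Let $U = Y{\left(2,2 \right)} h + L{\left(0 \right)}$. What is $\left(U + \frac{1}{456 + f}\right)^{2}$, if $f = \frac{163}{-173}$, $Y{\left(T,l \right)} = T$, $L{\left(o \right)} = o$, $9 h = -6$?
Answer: $\frac{98835413161}{55778630625} \approx 1.7719$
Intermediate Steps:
$h = - \frac{2}{3}$ ($h = \frac{1}{9} \left(-6\right) = - \frac{2}{3} \approx -0.66667$)
$f = - \frac{163}{173}$ ($f = 163 \left(- \frac{1}{173}\right) = - \frac{163}{173} \approx -0.9422$)
$U = - \frac{4}{3}$ ($U = 2 \left(- \frac{2}{3}\right) + 0 = - \frac{4}{3} + 0 = - \frac{4}{3} \approx -1.3333$)
$\left(U + \frac{1}{456 + f}\right)^{2} = \left(- \frac{4}{3} + \frac{1}{456 - \frac{163}{173}}\right)^{2} = \left(- \frac{4}{3} + \frac{1}{\frac{78725}{173}}\right)^{2} = \left(- \frac{4}{3} + \frac{173}{78725}\right)^{2} = \left(- \frac{314381}{236175}\right)^{2} = \frac{98835413161}{55778630625}$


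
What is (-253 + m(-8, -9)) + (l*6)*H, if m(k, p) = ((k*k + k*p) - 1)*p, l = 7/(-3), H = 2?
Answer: -1496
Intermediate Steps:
l = -7/3 (l = 7*(-⅓) = -7/3 ≈ -2.3333)
m(k, p) = p*(-1 + k² + k*p) (m(k, p) = ((k² + k*p) - 1)*p = (-1 + k² + k*p)*p = p*(-1 + k² + k*p))
(-253 + m(-8, -9)) + (l*6)*H = (-253 - 9*(-1 + (-8)² - 8*(-9))) - 7/3*6*2 = (-253 - 9*(-1 + 64 + 72)) - 14*2 = (-253 - 9*135) - 28 = (-253 - 1215) - 28 = -1468 - 28 = -1496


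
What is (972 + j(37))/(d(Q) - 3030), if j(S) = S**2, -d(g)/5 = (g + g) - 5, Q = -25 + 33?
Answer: -2341/3085 ≈ -0.75883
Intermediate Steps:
Q = 8
d(g) = 25 - 10*g (d(g) = -5*((g + g) - 5) = -5*(2*g - 5) = -5*(-5 + 2*g) = 25 - 10*g)
(972 + j(37))/(d(Q) - 3030) = (972 + 37**2)/((25 - 10*8) - 3030) = (972 + 1369)/((25 - 80) - 3030) = 2341/(-55 - 3030) = 2341/(-3085) = 2341*(-1/3085) = -2341/3085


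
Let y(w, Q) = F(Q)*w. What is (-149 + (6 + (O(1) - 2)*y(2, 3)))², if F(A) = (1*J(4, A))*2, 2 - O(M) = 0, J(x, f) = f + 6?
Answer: 20449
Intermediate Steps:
J(x, f) = 6 + f
O(M) = 2 (O(M) = 2 - 1*0 = 2 + 0 = 2)
F(A) = 12 + 2*A (F(A) = (1*(6 + A))*2 = (6 + A)*2 = 12 + 2*A)
y(w, Q) = w*(12 + 2*Q) (y(w, Q) = (12 + 2*Q)*w = w*(12 + 2*Q))
(-149 + (6 + (O(1) - 2)*y(2, 3)))² = (-149 + (6 + (2 - 2)*(2*2*(6 + 3))))² = (-149 + (6 + 0*(2*2*9)))² = (-149 + (6 + 0*36))² = (-149 + (6 + 0))² = (-149 + 6)² = (-143)² = 20449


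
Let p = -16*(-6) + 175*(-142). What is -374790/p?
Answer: 187395/12377 ≈ 15.141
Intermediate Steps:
p = -24754 (p = 96 - 24850 = -24754)
-374790/p = -374790/(-24754) = -374790*(-1/24754) = 187395/12377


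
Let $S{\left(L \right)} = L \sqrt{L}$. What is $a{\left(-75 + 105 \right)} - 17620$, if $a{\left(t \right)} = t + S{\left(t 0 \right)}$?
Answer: $-17590$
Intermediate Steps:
$S{\left(L \right)} = L^{\frac{3}{2}}$
$a{\left(t \right)} = t$ ($a{\left(t \right)} = t + \left(t 0\right)^{\frac{3}{2}} = t + 0^{\frac{3}{2}} = t + 0 = t$)
$a{\left(-75 + 105 \right)} - 17620 = \left(-75 + 105\right) - 17620 = 30 - 17620 = -17590$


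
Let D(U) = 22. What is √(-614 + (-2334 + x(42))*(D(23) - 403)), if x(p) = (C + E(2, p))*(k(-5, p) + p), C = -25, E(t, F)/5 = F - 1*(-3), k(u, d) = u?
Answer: 2*I*√482690 ≈ 1389.5*I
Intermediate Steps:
E(t, F) = 15 + 5*F (E(t, F) = 5*(F - 1*(-3)) = 5*(F + 3) = 5*(3 + F) = 15 + 5*F)
x(p) = (-10 + 5*p)*(-5 + p) (x(p) = (-25 + (15 + 5*p))*(-5 + p) = (-10 + 5*p)*(-5 + p))
√(-614 + (-2334 + x(42))*(D(23) - 403)) = √(-614 + (-2334 + (50 - 35*42 + 5*42²))*(22 - 403)) = √(-614 + (-2334 + (50 - 1470 + 5*1764))*(-381)) = √(-614 + (-2334 + (50 - 1470 + 8820))*(-381)) = √(-614 + (-2334 + 7400)*(-381)) = √(-614 + 5066*(-381)) = √(-614 - 1930146) = √(-1930760) = 2*I*√482690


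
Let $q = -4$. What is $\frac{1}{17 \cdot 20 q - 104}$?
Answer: $- \frac{1}{1464} \approx -0.00068306$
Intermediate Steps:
$\frac{1}{17 \cdot 20 q - 104} = \frac{1}{17 \cdot 20 \left(-4\right) - 104} = \frac{1}{340 \left(-4\right) - 104} = \frac{1}{-1360 - 104} = \frac{1}{-1464} = - \frac{1}{1464}$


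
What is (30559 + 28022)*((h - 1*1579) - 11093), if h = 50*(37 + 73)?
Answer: -420142932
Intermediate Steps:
h = 5500 (h = 50*110 = 5500)
(30559 + 28022)*((h - 1*1579) - 11093) = (30559 + 28022)*((5500 - 1*1579) - 11093) = 58581*((5500 - 1579) - 11093) = 58581*(3921 - 11093) = 58581*(-7172) = -420142932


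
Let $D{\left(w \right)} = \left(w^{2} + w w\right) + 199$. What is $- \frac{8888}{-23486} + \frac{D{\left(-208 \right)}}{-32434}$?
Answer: $- \frac{874298465}{380872462} \approx -2.2955$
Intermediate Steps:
$D{\left(w \right)} = 199 + 2 w^{2}$ ($D{\left(w \right)} = \left(w^{2} + w^{2}\right) + 199 = 2 w^{2} + 199 = 199 + 2 w^{2}$)
$- \frac{8888}{-23486} + \frac{D{\left(-208 \right)}}{-32434} = - \frac{8888}{-23486} + \frac{199 + 2 \left(-208\right)^{2}}{-32434} = \left(-8888\right) \left(- \frac{1}{23486}\right) + \left(199 + 2 \cdot 43264\right) \left(- \frac{1}{32434}\right) = \frac{4444}{11743} + \left(199 + 86528\right) \left(- \frac{1}{32434}\right) = \frac{4444}{11743} + 86727 \left(- \frac{1}{32434}\right) = \frac{4444}{11743} - \frac{86727}{32434} = - \frac{874298465}{380872462}$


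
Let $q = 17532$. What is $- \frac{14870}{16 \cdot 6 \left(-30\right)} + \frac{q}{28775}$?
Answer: $\frac{47837641}{8287200} \approx 5.7725$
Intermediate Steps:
$- \frac{14870}{16 \cdot 6 \left(-30\right)} + \frac{q}{28775} = - \frac{14870}{16 \cdot 6 \left(-30\right)} + \frac{17532}{28775} = - \frac{14870}{96 \left(-30\right)} + 17532 \cdot \frac{1}{28775} = - \frac{14870}{-2880} + \frac{17532}{28775} = \left(-14870\right) \left(- \frac{1}{2880}\right) + \frac{17532}{28775} = \frac{1487}{288} + \frac{17532}{28775} = \frac{47837641}{8287200}$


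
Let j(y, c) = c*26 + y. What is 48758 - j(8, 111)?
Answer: 45864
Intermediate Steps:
j(y, c) = y + 26*c (j(y, c) = 26*c + y = y + 26*c)
48758 - j(8, 111) = 48758 - (8 + 26*111) = 48758 - (8 + 2886) = 48758 - 1*2894 = 48758 - 2894 = 45864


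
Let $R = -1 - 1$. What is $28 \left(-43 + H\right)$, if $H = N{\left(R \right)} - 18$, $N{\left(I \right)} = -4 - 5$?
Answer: $-1960$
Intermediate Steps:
$R = -2$ ($R = -1 - 1 = -2$)
$N{\left(I \right)} = -9$ ($N{\left(I \right)} = -4 - 5 = -9$)
$H = -27$ ($H = -9 - 18 = -27$)
$28 \left(-43 + H\right) = 28 \left(-43 - 27\right) = 28 \left(-70\right) = -1960$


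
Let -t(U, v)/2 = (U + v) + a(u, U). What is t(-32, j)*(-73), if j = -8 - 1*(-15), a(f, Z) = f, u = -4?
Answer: -4234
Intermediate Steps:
j = 7 (j = -8 + 15 = 7)
t(U, v) = 8 - 2*U - 2*v (t(U, v) = -2*((U + v) - 4) = -2*(-4 + U + v) = 8 - 2*U - 2*v)
t(-32, j)*(-73) = (8 - 2*(-32) - 2*7)*(-73) = (8 + 64 - 14)*(-73) = 58*(-73) = -4234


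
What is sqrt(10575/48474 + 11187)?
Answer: sqrt(324529966802)/5386 ≈ 105.77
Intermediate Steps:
sqrt(10575/48474 + 11187) = sqrt(10575*(1/48474) + 11187) = sqrt(1175/5386 + 11187) = sqrt(60254357/5386) = sqrt(324529966802)/5386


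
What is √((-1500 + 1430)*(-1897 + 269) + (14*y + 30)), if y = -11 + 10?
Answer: 6*√3166 ≈ 337.60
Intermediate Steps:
y = -1
√((-1500 + 1430)*(-1897 + 269) + (14*y + 30)) = √((-1500 + 1430)*(-1897 + 269) + (14*(-1) + 30)) = √(-70*(-1628) + (-14 + 30)) = √(113960 + 16) = √113976 = 6*√3166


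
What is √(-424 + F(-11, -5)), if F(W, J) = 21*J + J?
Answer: I*√534 ≈ 23.108*I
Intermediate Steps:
F(W, J) = 22*J
√(-424 + F(-11, -5)) = √(-424 + 22*(-5)) = √(-424 - 110) = √(-534) = I*√534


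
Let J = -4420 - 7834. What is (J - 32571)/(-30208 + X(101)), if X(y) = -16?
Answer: 44825/30224 ≈ 1.4831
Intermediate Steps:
J = -12254
(J - 32571)/(-30208 + X(101)) = (-12254 - 32571)/(-30208 - 16) = -44825/(-30224) = -44825*(-1/30224) = 44825/30224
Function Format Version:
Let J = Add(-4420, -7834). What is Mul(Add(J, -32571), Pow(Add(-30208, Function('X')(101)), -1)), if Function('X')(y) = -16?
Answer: Rational(44825, 30224) ≈ 1.4831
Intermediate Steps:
J = -12254
Mul(Add(J, -32571), Pow(Add(-30208, Function('X')(101)), -1)) = Mul(Add(-12254, -32571), Pow(Add(-30208, -16), -1)) = Mul(-44825, Pow(-30224, -1)) = Mul(-44825, Rational(-1, 30224)) = Rational(44825, 30224)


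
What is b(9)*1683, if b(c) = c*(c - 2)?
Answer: 106029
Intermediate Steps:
b(c) = c*(-2 + c)
b(9)*1683 = (9*(-2 + 9))*1683 = (9*7)*1683 = 63*1683 = 106029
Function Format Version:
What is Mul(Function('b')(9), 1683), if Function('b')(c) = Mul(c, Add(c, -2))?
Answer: 106029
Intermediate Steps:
Function('b')(c) = Mul(c, Add(-2, c))
Mul(Function('b')(9), 1683) = Mul(Mul(9, Add(-2, 9)), 1683) = Mul(Mul(9, 7), 1683) = Mul(63, 1683) = 106029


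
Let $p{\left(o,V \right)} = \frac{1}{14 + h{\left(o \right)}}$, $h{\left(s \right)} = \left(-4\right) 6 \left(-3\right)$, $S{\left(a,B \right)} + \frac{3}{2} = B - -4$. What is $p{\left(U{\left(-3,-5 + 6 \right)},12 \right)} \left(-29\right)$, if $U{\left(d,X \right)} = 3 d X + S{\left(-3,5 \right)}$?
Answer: $- \frac{29}{86} \approx -0.33721$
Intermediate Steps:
$S{\left(a,B \right)} = \frac{5}{2} + B$ ($S{\left(a,B \right)} = - \frac{3}{2} + \left(B - -4\right) = - \frac{3}{2} + \left(B + 4\right) = - \frac{3}{2} + \left(4 + B\right) = \frac{5}{2} + B$)
$h{\left(s \right)} = 72$ ($h{\left(s \right)} = \left(-24\right) \left(-3\right) = 72$)
$U{\left(d,X \right)} = \frac{15}{2} + 3 X d$ ($U{\left(d,X \right)} = 3 d X + \left(\frac{5}{2} + 5\right) = 3 X d + \frac{15}{2} = \frac{15}{2} + 3 X d$)
$p{\left(o,V \right)} = \frac{1}{86}$ ($p{\left(o,V \right)} = \frac{1}{14 + 72} = \frac{1}{86}$)
$p{\left(U{\left(-3,-5 + 6 \right)},12 \right)} \left(-29\right) = \frac{1}{86} \left(-29\right) = - \frac{29}{86}$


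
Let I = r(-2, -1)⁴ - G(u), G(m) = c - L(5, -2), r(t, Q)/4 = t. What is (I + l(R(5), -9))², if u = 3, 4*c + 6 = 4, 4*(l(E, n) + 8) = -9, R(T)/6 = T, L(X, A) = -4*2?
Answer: 266113969/16 ≈ 1.6632e+7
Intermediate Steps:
L(X, A) = -8
R(T) = 6*T
r(t, Q) = 4*t
l(E, n) = -41/4 (l(E, n) = -8 + (¼)*(-9) = -8 - 9/4 = -41/4)
c = -½ (c = -3/2 + (¼)*4 = -3/2 + 1 = -½ ≈ -0.50000)
G(m) = 15/2 (G(m) = -½ - 1*(-8) = -½ + 8 = 15/2)
I = 8177/2 (I = (4*(-2))⁴ - 1*15/2 = (-8)⁴ - 15/2 = 4096 - 15/2 = 8177/2 ≈ 4088.5)
(I + l(R(5), -9))² = (8177/2 - 41/4)² = (16313/4)² = 266113969/16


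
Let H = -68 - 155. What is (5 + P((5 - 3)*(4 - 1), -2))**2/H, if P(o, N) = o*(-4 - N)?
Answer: -49/223 ≈ -0.21973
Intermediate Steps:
H = -223
(5 + P((5 - 3)*(4 - 1), -2))**2/H = (5 - (5 - 3)*(4 - 1)*(4 - 2))**2/(-223) = (5 - 1*2*3*2)**2*(-1/223) = (5 - 1*6*2)**2*(-1/223) = (5 - 12)**2*(-1/223) = (-7)**2*(-1/223) = 49*(-1/223) = -49/223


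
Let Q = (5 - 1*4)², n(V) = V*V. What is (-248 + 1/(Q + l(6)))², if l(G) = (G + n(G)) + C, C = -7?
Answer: 79691329/1296 ≈ 61490.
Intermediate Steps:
n(V) = V²
Q = 1 (Q = (5 - 4)² = 1² = 1)
l(G) = -7 + G + G² (l(G) = (G + G²) - 7 = -7 + G + G²)
(-248 + 1/(Q + l(6)))² = (-248 + 1/(1 + (-7 + 6 + 6²)))² = (-248 + 1/(1 + (-7 + 6 + 36)))² = (-248 + 1/(1 + 35))² = (-248 + 1/36)² = (-8927/36)² = 79691329/1296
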